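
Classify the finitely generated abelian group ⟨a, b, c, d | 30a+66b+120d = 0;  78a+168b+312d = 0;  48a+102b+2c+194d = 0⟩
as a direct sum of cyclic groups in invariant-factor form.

Answer: M ≅ ℤ^1 ⊕ ℤ/2 ⊕ ℤ/6 ⊕ ℤ/18

Derivation:
rank_ℚ(R)=3; free=4−3=1
SNF(R) diag = [2, 6, 18] → torsion [2, 6, 18]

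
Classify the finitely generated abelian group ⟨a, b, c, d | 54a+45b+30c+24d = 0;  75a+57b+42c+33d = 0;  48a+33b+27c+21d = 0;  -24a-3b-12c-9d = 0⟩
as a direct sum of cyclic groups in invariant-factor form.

Answer: M ≅ ℤ/3 ⊕ ℤ/3 ⊕ ℤ/3 ⊕ ℤ/3

Derivation:
rank_ℚ(R)=4; free=4−4=0
SNF(R) diag = [3, 3, 3, 3] → torsion [3, 3, 3, 3]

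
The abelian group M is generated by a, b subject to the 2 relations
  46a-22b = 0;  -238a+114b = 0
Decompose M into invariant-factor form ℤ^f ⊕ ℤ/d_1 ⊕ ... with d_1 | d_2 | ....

Answer: M ≅ ℤ/2 ⊕ ℤ/4

Derivation:
rank_ℚ(R)=2; free=2−2=0
SNF(R) diag = [2, 4] → torsion [2, 4]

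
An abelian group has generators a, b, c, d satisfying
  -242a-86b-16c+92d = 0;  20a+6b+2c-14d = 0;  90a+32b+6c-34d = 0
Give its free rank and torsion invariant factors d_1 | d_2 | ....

Answer: M ≅ ℤ^1 ⊕ ℤ/2 ⊕ ℤ/2 ⊕ ℤ/4

Derivation:
rank_ℚ(R)=3; free=4−3=1
SNF(R) diag = [2, 2, 4] → torsion [2, 2, 4]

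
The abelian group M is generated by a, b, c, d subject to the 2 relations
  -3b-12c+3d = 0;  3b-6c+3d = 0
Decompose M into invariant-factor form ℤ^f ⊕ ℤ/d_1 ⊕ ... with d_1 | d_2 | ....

rank_ℚ(R)=2; free=4−2=2
SNF(R) diag = [3, 6] → torsion [3, 6]

Answer: M ≅ ℤ^2 ⊕ ℤ/3 ⊕ ℤ/6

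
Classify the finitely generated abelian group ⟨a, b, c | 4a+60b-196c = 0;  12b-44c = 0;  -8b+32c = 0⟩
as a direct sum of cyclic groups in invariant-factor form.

rank_ℚ(R)=3; free=3−3=0
SNF(R) diag = [4, 4, 8] → torsion [4, 4, 8]

Answer: M ≅ ℤ/4 ⊕ ℤ/4 ⊕ ℤ/8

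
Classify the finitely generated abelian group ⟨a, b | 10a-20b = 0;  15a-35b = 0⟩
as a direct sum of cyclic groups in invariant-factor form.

Answer: M ≅ ℤ/5 ⊕ ℤ/10

Derivation:
rank_ℚ(R)=2; free=2−2=0
SNF(R) diag = [5, 10] → torsion [5, 10]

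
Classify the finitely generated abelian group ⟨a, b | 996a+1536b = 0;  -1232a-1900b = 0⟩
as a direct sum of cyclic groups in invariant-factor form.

Answer: M ≅ ℤ/4 ⊕ ℤ/12

Derivation:
rank_ℚ(R)=2; free=2−2=0
SNF(R) diag = [4, 12] → torsion [4, 12]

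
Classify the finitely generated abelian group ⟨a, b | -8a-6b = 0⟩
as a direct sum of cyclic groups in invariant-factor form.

Answer: M ≅ ℤ^1 ⊕ ℤ/2

Derivation:
rank_ℚ(R)=1; free=2−1=1
SNF(R) diag = [2] → torsion [2]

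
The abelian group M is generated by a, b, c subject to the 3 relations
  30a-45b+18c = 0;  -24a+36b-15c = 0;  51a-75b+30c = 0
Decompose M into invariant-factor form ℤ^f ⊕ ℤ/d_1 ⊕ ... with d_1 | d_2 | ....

Answer: M ≅ ℤ/3 ⊕ ℤ/3 ⊕ ℤ/3

Derivation:
rank_ℚ(R)=3; free=3−3=0
SNF(R) diag = [3, 3, 3] → torsion [3, 3, 3]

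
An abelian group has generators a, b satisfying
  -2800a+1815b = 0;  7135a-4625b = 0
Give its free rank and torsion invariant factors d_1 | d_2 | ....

rank_ℚ(R)=2; free=2−2=0
SNF(R) diag = [5, 5] → torsion [5, 5]

Answer: M ≅ ℤ/5 ⊕ ℤ/5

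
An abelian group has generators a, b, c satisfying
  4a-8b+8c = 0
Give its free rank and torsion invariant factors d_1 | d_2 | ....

rank_ℚ(R)=1; free=3−1=2
SNF(R) diag = [4] → torsion [4]

Answer: M ≅ ℤ^2 ⊕ ℤ/4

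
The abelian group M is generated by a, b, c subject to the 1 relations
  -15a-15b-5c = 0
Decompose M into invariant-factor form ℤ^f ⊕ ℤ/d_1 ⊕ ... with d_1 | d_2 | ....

Answer: M ≅ ℤ^2 ⊕ ℤ/5

Derivation:
rank_ℚ(R)=1; free=3−1=2
SNF(R) diag = [5] → torsion [5]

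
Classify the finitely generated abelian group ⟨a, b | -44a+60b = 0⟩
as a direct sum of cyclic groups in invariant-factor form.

rank_ℚ(R)=1; free=2−1=1
SNF(R) diag = [4] → torsion [4]

Answer: M ≅ ℤ^1 ⊕ ℤ/4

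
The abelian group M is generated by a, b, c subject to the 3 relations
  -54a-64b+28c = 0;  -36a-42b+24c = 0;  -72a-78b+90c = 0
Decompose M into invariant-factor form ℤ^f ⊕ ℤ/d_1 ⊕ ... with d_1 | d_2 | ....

rank_ℚ(R)=3; free=3−3=0
SNF(R) diag = [2, 6, 18] → torsion [2, 6, 18]

Answer: M ≅ ℤ/2 ⊕ ℤ/6 ⊕ ℤ/18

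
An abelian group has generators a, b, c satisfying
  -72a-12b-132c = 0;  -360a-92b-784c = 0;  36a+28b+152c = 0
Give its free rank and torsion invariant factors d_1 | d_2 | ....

Answer: M ≅ ℤ/4 ⊕ ℤ/12 ⊕ ℤ/36

Derivation:
rank_ℚ(R)=3; free=3−3=0
SNF(R) diag = [4, 12, 36] → torsion [4, 12, 36]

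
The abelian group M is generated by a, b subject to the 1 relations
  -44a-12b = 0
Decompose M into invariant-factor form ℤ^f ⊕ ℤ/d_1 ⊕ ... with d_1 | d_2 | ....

Answer: M ≅ ℤ^1 ⊕ ℤ/4

Derivation:
rank_ℚ(R)=1; free=2−1=1
SNF(R) diag = [4] → torsion [4]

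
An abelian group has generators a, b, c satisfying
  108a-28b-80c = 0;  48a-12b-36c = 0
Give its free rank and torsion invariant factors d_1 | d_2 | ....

rank_ℚ(R)=2; free=3−2=1
SNF(R) diag = [4, 12] → torsion [4, 12]

Answer: M ≅ ℤ^1 ⊕ ℤ/4 ⊕ ℤ/12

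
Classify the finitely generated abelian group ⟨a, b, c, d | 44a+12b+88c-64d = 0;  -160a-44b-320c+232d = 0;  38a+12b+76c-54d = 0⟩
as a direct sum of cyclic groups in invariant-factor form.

rank_ℚ(R)=3; free=4−3=1
SNF(R) diag = [2, 4, 4] → torsion [2, 4, 4]

Answer: M ≅ ℤ^1 ⊕ ℤ/2 ⊕ ℤ/4 ⊕ ℤ/4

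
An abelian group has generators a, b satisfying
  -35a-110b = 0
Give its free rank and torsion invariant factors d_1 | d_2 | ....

Answer: M ≅ ℤ^1 ⊕ ℤ/5

Derivation:
rank_ℚ(R)=1; free=2−1=1
SNF(R) diag = [5] → torsion [5]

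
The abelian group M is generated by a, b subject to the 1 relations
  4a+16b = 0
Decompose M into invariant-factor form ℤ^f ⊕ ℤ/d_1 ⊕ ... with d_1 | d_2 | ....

rank_ℚ(R)=1; free=2−1=1
SNF(R) diag = [4] → torsion [4]

Answer: M ≅ ℤ^1 ⊕ ℤ/4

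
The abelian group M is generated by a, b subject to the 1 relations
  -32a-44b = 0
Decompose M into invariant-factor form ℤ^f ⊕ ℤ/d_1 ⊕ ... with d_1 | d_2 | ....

rank_ℚ(R)=1; free=2−1=1
SNF(R) diag = [4] → torsion [4]

Answer: M ≅ ℤ^1 ⊕ ℤ/4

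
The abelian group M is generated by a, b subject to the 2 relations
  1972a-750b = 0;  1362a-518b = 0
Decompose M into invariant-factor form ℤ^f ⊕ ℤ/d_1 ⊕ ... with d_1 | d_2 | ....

Answer: M ≅ ℤ/2 ⊕ ℤ/2

Derivation:
rank_ℚ(R)=2; free=2−2=0
SNF(R) diag = [2, 2] → torsion [2, 2]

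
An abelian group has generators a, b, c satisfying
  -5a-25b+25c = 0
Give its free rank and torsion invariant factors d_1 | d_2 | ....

Answer: M ≅ ℤ^2 ⊕ ℤ/5

Derivation:
rank_ℚ(R)=1; free=3−1=2
SNF(R) diag = [5] → torsion [5]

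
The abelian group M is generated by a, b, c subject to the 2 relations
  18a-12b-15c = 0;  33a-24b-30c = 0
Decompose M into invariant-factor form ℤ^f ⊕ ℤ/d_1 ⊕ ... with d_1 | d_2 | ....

Answer: M ≅ ℤ^1 ⊕ ℤ/3 ⊕ ℤ/3

Derivation:
rank_ℚ(R)=2; free=3−2=1
SNF(R) diag = [3, 3] → torsion [3, 3]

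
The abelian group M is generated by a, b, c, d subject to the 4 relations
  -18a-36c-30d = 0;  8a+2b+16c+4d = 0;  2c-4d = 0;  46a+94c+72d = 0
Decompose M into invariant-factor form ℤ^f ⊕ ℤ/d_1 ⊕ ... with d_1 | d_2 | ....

rank_ℚ(R)=4; free=4−4=0
SNF(R) diag = [2, 2, 2, 6] → torsion [2, 2, 2, 6]

Answer: M ≅ ℤ/2 ⊕ ℤ/2 ⊕ ℤ/2 ⊕ ℤ/6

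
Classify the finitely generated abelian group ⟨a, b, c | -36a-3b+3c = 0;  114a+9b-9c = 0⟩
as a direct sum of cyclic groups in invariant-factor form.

Answer: M ≅ ℤ^1 ⊕ ℤ/3 ⊕ ℤ/6

Derivation:
rank_ℚ(R)=2; free=3−2=1
SNF(R) diag = [3, 6] → torsion [3, 6]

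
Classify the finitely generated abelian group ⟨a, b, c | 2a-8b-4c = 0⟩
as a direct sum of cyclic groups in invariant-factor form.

rank_ℚ(R)=1; free=3−1=2
SNF(R) diag = [2] → torsion [2]

Answer: M ≅ ℤ^2 ⊕ ℤ/2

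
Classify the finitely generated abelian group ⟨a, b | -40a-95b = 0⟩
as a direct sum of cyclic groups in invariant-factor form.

Answer: M ≅ ℤ^1 ⊕ ℤ/5

Derivation:
rank_ℚ(R)=1; free=2−1=1
SNF(R) diag = [5] → torsion [5]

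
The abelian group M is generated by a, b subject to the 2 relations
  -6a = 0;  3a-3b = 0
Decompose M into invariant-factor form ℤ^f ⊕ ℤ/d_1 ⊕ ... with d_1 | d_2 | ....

Answer: M ≅ ℤ/3 ⊕ ℤ/6

Derivation:
rank_ℚ(R)=2; free=2−2=0
SNF(R) diag = [3, 6] → torsion [3, 6]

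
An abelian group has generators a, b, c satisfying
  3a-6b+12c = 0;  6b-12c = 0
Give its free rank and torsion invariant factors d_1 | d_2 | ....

rank_ℚ(R)=2; free=3−2=1
SNF(R) diag = [3, 6] → torsion [3, 6]

Answer: M ≅ ℤ^1 ⊕ ℤ/3 ⊕ ℤ/6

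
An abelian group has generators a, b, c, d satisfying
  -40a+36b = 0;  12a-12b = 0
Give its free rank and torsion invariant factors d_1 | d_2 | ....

Answer: M ≅ ℤ^2 ⊕ ℤ/4 ⊕ ℤ/12

Derivation:
rank_ℚ(R)=2; free=4−2=2
SNF(R) diag = [4, 12] → torsion [4, 12]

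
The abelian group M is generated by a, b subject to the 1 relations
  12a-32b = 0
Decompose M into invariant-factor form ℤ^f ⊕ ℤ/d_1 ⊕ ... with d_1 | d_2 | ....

rank_ℚ(R)=1; free=2−1=1
SNF(R) diag = [4] → torsion [4]

Answer: M ≅ ℤ^1 ⊕ ℤ/4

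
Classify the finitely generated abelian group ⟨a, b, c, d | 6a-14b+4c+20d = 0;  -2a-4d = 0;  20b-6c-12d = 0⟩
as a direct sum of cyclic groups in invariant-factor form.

Answer: M ≅ ℤ^1 ⊕ ℤ/2 ⊕ ℤ/2 ⊕ ℤ/2

Derivation:
rank_ℚ(R)=3; free=4−3=1
SNF(R) diag = [2, 2, 2] → torsion [2, 2, 2]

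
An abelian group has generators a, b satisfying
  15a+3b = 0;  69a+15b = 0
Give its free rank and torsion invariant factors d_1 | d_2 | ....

Answer: M ≅ ℤ/3 ⊕ ℤ/6

Derivation:
rank_ℚ(R)=2; free=2−2=0
SNF(R) diag = [3, 6] → torsion [3, 6]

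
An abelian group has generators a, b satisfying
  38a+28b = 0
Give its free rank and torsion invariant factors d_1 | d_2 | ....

Answer: M ≅ ℤ^1 ⊕ ℤ/2

Derivation:
rank_ℚ(R)=1; free=2−1=1
SNF(R) diag = [2] → torsion [2]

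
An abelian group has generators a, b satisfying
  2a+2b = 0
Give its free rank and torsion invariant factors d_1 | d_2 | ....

rank_ℚ(R)=1; free=2−1=1
SNF(R) diag = [2] → torsion [2]

Answer: M ≅ ℤ^1 ⊕ ℤ/2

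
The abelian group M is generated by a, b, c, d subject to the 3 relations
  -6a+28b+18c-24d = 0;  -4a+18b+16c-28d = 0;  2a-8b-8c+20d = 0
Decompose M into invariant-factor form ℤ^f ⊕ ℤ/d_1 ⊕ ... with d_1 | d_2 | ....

rank_ℚ(R)=3; free=4−3=1
SNF(R) diag = [2, 2, 6] → torsion [2, 2, 6]

Answer: M ≅ ℤ^1 ⊕ ℤ/2 ⊕ ℤ/2 ⊕ ℤ/6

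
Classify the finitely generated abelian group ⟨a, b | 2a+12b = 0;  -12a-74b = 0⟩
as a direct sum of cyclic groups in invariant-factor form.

Answer: M ≅ ℤ/2 ⊕ ℤ/2

Derivation:
rank_ℚ(R)=2; free=2−2=0
SNF(R) diag = [2, 2] → torsion [2, 2]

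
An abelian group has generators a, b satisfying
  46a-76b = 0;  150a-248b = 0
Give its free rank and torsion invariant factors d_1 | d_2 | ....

Answer: M ≅ ℤ/2 ⊕ ℤ/4

Derivation:
rank_ℚ(R)=2; free=2−2=0
SNF(R) diag = [2, 4] → torsion [2, 4]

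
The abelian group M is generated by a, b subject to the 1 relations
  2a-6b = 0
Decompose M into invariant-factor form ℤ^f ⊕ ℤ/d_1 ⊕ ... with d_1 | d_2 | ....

Answer: M ≅ ℤ^1 ⊕ ℤ/2

Derivation:
rank_ℚ(R)=1; free=2−1=1
SNF(R) diag = [2] → torsion [2]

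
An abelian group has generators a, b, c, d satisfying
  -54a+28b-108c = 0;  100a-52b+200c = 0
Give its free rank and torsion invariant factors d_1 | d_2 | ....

rank_ℚ(R)=2; free=4−2=2
SNF(R) diag = [2, 4] → torsion [2, 4]

Answer: M ≅ ℤ^2 ⊕ ℤ/2 ⊕ ℤ/4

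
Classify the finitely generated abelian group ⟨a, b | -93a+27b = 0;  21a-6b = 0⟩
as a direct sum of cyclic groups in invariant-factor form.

rank_ℚ(R)=2; free=2−2=0
SNF(R) diag = [3, 3] → torsion [3, 3]

Answer: M ≅ ℤ/3 ⊕ ℤ/3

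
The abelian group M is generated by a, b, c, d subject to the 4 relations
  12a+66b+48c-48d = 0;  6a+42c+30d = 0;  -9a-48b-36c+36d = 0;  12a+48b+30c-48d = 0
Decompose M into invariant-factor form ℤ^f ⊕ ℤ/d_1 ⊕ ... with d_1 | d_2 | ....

Answer: M ≅ ℤ/3 ⊕ ℤ/6 ⊕ ℤ/18 ⊕ ℤ/54

Derivation:
rank_ℚ(R)=4; free=4−4=0
SNF(R) diag = [3, 6, 18, 54] → torsion [3, 6, 18, 54]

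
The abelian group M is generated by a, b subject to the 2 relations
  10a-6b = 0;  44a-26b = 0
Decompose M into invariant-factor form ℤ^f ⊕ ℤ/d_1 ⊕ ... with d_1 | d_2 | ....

rank_ℚ(R)=2; free=2−2=0
SNF(R) diag = [2, 2] → torsion [2, 2]

Answer: M ≅ ℤ/2 ⊕ ℤ/2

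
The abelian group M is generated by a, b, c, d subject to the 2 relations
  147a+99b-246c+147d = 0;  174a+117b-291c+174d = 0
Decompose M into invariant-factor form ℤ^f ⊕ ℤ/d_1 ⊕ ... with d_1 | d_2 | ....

Answer: M ≅ ℤ^2 ⊕ ℤ/3 ⊕ ℤ/9

Derivation:
rank_ℚ(R)=2; free=4−2=2
SNF(R) diag = [3, 9] → torsion [3, 9]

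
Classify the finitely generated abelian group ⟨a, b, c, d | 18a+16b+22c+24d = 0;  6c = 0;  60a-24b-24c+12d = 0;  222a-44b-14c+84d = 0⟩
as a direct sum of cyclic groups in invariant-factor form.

rank_ℚ(R)=4; free=4−4=0
SNF(R) diag = [2, 6, 12, 12] → torsion [2, 6, 12, 12]

Answer: M ≅ ℤ/2 ⊕ ℤ/6 ⊕ ℤ/12 ⊕ ℤ/12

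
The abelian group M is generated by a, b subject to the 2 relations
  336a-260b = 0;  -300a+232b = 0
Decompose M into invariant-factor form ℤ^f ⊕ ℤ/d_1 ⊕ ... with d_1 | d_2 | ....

rank_ℚ(R)=2; free=2−2=0
SNF(R) diag = [4, 12] → torsion [4, 12]

Answer: M ≅ ℤ/4 ⊕ ℤ/12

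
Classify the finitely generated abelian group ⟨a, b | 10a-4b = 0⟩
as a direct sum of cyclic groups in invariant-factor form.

rank_ℚ(R)=1; free=2−1=1
SNF(R) diag = [2] → torsion [2]

Answer: M ≅ ℤ^1 ⊕ ℤ/2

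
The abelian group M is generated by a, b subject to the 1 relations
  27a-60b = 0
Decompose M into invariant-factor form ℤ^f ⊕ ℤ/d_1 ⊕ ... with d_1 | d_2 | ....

rank_ℚ(R)=1; free=2−1=1
SNF(R) diag = [3] → torsion [3]

Answer: M ≅ ℤ^1 ⊕ ℤ/3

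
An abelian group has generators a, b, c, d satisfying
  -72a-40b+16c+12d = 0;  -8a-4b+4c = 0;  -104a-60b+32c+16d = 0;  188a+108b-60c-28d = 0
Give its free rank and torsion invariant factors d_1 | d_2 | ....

Answer: M ≅ ℤ/4 ⊕ ℤ/4 ⊕ ℤ/4 ⊕ ℤ/4

Derivation:
rank_ℚ(R)=4; free=4−4=0
SNF(R) diag = [4, 4, 4, 4] → torsion [4, 4, 4, 4]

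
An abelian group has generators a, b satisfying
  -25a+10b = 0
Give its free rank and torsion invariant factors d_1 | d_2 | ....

rank_ℚ(R)=1; free=2−1=1
SNF(R) diag = [5] → torsion [5]

Answer: M ≅ ℤ^1 ⊕ ℤ/5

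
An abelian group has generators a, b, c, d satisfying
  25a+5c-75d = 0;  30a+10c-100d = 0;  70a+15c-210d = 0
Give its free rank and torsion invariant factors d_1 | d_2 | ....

rank_ℚ(R)=3; free=4−3=1
SNF(R) diag = [5, 5, 10] → torsion [5, 5, 10]

Answer: M ≅ ℤ^1 ⊕ ℤ/5 ⊕ ℤ/5 ⊕ ℤ/10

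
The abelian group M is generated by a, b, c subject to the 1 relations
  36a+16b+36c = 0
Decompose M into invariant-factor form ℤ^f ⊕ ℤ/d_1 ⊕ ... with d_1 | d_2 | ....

Answer: M ≅ ℤ^2 ⊕ ℤ/4

Derivation:
rank_ℚ(R)=1; free=3−1=2
SNF(R) diag = [4] → torsion [4]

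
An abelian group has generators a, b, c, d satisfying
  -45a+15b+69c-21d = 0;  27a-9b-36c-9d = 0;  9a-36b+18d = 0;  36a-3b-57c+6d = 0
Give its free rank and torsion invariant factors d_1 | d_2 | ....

Answer: M ≅ ℤ/3 ⊕ ℤ/9 ⊕ ℤ/9 ⊕ ℤ/27

Derivation:
rank_ℚ(R)=4; free=4−4=0
SNF(R) diag = [3, 9, 9, 27] → torsion [3, 9, 9, 27]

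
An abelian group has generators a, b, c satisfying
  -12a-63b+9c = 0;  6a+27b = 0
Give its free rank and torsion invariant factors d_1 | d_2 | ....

Answer: M ≅ ℤ^1 ⊕ ℤ/3 ⊕ ℤ/9

Derivation:
rank_ℚ(R)=2; free=3−2=1
SNF(R) diag = [3, 9] → torsion [3, 9]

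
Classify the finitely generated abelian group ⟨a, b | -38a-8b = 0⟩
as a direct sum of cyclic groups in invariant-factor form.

Answer: M ≅ ℤ^1 ⊕ ℤ/2

Derivation:
rank_ℚ(R)=1; free=2−1=1
SNF(R) diag = [2] → torsion [2]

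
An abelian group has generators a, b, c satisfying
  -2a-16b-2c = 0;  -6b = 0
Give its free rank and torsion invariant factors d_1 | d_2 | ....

rank_ℚ(R)=2; free=3−2=1
SNF(R) diag = [2, 6] → torsion [2, 6]

Answer: M ≅ ℤ^1 ⊕ ℤ/2 ⊕ ℤ/6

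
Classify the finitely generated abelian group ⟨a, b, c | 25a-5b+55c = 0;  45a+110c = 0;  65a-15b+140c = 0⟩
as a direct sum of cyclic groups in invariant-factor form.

Answer: M ≅ ℤ/5 ⊕ ℤ/5 ⊕ ℤ/5

Derivation:
rank_ℚ(R)=3; free=3−3=0
SNF(R) diag = [5, 5, 5] → torsion [5, 5, 5]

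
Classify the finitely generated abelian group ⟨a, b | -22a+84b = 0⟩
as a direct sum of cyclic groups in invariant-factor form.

Answer: M ≅ ℤ^1 ⊕ ℤ/2

Derivation:
rank_ℚ(R)=1; free=2−1=1
SNF(R) diag = [2] → torsion [2]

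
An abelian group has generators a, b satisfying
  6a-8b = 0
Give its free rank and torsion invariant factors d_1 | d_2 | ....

rank_ℚ(R)=1; free=2−1=1
SNF(R) diag = [2] → torsion [2]

Answer: M ≅ ℤ^1 ⊕ ℤ/2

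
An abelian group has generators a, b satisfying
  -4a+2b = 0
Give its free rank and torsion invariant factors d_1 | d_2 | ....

Answer: M ≅ ℤ^1 ⊕ ℤ/2

Derivation:
rank_ℚ(R)=1; free=2−1=1
SNF(R) diag = [2] → torsion [2]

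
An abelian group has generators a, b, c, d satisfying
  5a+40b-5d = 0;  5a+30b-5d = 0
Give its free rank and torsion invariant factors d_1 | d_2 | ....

rank_ℚ(R)=2; free=4−2=2
SNF(R) diag = [5, 10] → torsion [5, 10]

Answer: M ≅ ℤ^2 ⊕ ℤ/5 ⊕ ℤ/10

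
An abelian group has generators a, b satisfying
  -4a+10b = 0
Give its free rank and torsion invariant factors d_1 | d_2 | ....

rank_ℚ(R)=1; free=2−1=1
SNF(R) diag = [2] → torsion [2]

Answer: M ≅ ℤ^1 ⊕ ℤ/2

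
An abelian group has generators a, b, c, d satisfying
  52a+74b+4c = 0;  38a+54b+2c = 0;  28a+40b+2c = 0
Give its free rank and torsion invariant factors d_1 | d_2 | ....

rank_ℚ(R)=3; free=4−3=1
SNF(R) diag = [2, 2, 2] → torsion [2, 2, 2]

Answer: M ≅ ℤ^1 ⊕ ℤ/2 ⊕ ℤ/2 ⊕ ℤ/2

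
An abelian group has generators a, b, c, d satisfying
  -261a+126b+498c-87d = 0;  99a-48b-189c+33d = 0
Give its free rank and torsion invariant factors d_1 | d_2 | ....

Answer: M ≅ ℤ^2 ⊕ ℤ/3 ⊕ ℤ/3

Derivation:
rank_ℚ(R)=2; free=4−2=2
SNF(R) diag = [3, 3] → torsion [3, 3]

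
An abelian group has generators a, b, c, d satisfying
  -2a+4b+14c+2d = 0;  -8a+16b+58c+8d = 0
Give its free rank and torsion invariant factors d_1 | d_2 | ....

Answer: M ≅ ℤ^2 ⊕ ℤ/2 ⊕ ℤ/2

Derivation:
rank_ℚ(R)=2; free=4−2=2
SNF(R) diag = [2, 2] → torsion [2, 2]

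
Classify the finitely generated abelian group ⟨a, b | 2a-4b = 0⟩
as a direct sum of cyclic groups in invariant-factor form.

Answer: M ≅ ℤ^1 ⊕ ℤ/2

Derivation:
rank_ℚ(R)=1; free=2−1=1
SNF(R) diag = [2] → torsion [2]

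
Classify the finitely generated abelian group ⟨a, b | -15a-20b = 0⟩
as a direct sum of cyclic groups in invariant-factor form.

Answer: M ≅ ℤ^1 ⊕ ℤ/5

Derivation:
rank_ℚ(R)=1; free=2−1=1
SNF(R) diag = [5] → torsion [5]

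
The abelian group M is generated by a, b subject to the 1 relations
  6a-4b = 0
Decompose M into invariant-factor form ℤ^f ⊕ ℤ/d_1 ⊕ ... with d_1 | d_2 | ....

Answer: M ≅ ℤ^1 ⊕ ℤ/2

Derivation:
rank_ℚ(R)=1; free=2−1=1
SNF(R) diag = [2] → torsion [2]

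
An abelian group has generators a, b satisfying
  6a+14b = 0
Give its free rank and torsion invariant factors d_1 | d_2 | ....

rank_ℚ(R)=1; free=2−1=1
SNF(R) diag = [2] → torsion [2]

Answer: M ≅ ℤ^1 ⊕ ℤ/2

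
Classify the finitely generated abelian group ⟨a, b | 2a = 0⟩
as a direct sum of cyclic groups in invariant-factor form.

rank_ℚ(R)=1; free=2−1=1
SNF(R) diag = [2] → torsion [2]

Answer: M ≅ ℤ^1 ⊕ ℤ/2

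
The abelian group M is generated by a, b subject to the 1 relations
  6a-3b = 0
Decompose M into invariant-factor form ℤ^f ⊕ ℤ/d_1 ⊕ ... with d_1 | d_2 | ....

Answer: M ≅ ℤ^1 ⊕ ℤ/3

Derivation:
rank_ℚ(R)=1; free=2−1=1
SNF(R) diag = [3] → torsion [3]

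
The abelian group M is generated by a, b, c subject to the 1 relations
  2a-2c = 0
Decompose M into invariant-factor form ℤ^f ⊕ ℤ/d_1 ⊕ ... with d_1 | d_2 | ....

rank_ℚ(R)=1; free=3−1=2
SNF(R) diag = [2] → torsion [2]

Answer: M ≅ ℤ^2 ⊕ ℤ/2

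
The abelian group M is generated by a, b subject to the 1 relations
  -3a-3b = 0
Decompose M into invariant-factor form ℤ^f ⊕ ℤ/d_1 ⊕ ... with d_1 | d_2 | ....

rank_ℚ(R)=1; free=2−1=1
SNF(R) diag = [3] → torsion [3]

Answer: M ≅ ℤ^1 ⊕ ℤ/3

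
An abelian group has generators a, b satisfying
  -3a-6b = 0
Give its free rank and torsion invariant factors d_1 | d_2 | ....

Answer: M ≅ ℤ^1 ⊕ ℤ/3

Derivation:
rank_ℚ(R)=1; free=2−1=1
SNF(R) diag = [3] → torsion [3]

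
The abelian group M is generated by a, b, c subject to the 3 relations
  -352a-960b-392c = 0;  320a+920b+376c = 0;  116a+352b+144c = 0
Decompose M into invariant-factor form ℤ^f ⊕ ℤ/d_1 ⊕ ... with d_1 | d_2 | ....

Answer: M ≅ ℤ/4 ⊕ ℤ/8 ⊕ ℤ/8

Derivation:
rank_ℚ(R)=3; free=3−3=0
SNF(R) diag = [4, 8, 8] → torsion [4, 8, 8]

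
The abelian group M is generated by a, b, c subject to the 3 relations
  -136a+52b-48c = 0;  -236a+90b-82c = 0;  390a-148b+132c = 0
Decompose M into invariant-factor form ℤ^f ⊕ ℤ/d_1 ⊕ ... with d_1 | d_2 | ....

Answer: M ≅ ℤ/2 ⊕ ℤ/2 ⊕ ℤ/4

Derivation:
rank_ℚ(R)=3; free=3−3=0
SNF(R) diag = [2, 2, 4] → torsion [2, 2, 4]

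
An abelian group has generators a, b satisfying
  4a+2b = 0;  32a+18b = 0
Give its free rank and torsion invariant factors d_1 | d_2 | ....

Answer: M ≅ ℤ/2 ⊕ ℤ/4

Derivation:
rank_ℚ(R)=2; free=2−2=0
SNF(R) diag = [2, 4] → torsion [2, 4]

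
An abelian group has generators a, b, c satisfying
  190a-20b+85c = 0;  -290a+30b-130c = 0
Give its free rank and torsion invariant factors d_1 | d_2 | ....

rank_ℚ(R)=2; free=3−2=1
SNF(R) diag = [5, 10] → torsion [5, 10]

Answer: M ≅ ℤ^1 ⊕ ℤ/5 ⊕ ℤ/10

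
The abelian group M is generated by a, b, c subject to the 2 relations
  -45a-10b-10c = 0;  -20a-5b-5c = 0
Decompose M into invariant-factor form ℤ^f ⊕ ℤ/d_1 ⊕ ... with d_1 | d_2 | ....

rank_ℚ(R)=2; free=3−2=1
SNF(R) diag = [5, 5] → torsion [5, 5]

Answer: M ≅ ℤ^1 ⊕ ℤ/5 ⊕ ℤ/5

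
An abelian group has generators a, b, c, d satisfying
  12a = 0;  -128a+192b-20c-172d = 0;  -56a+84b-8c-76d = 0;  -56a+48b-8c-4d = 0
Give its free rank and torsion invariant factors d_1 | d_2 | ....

Answer: M ≅ ℤ/4 ⊕ ℤ/12 ⊕ ℤ/36 ⊕ ℤ/36

Derivation:
rank_ℚ(R)=4; free=4−4=0
SNF(R) diag = [4, 12, 36, 36] → torsion [4, 12, 36, 36]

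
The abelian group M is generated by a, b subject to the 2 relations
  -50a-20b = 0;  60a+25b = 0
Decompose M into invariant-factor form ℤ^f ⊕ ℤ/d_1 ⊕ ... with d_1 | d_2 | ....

Answer: M ≅ ℤ/5 ⊕ ℤ/10

Derivation:
rank_ℚ(R)=2; free=2−2=0
SNF(R) diag = [5, 10] → torsion [5, 10]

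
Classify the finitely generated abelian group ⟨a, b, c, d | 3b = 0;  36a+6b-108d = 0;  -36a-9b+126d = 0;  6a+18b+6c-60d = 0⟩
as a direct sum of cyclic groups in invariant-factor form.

Answer: M ≅ ℤ/3 ⊕ ℤ/6 ⊕ ℤ/18 ⊕ ℤ/36

Derivation:
rank_ℚ(R)=4; free=4−4=0
SNF(R) diag = [3, 6, 18, 36] → torsion [3, 6, 18, 36]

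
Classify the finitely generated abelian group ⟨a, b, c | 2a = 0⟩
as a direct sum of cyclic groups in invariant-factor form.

Answer: M ≅ ℤ^2 ⊕ ℤ/2

Derivation:
rank_ℚ(R)=1; free=3−1=2
SNF(R) diag = [2] → torsion [2]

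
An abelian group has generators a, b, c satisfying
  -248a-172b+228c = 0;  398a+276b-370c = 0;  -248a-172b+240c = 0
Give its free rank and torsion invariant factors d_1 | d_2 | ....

Answer: M ≅ ℤ/2 ⊕ ℤ/4 ⊕ ℤ/12

Derivation:
rank_ℚ(R)=3; free=3−3=0
SNF(R) diag = [2, 4, 12] → torsion [2, 4, 12]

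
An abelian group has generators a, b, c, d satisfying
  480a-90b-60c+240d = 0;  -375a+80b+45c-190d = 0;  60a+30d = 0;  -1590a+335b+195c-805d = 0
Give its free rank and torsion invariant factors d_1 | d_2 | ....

Answer: M ≅ ℤ/5 ⊕ ℤ/15 ⊕ ℤ/30 ⊕ ℤ/30

Derivation:
rank_ℚ(R)=4; free=4−4=0
SNF(R) diag = [5, 15, 30, 30] → torsion [5, 15, 30, 30]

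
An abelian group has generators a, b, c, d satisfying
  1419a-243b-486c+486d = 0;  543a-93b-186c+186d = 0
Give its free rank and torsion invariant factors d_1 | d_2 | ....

Answer: M ≅ ℤ^2 ⊕ ℤ/3 ⊕ ℤ/6

Derivation:
rank_ℚ(R)=2; free=4−2=2
SNF(R) diag = [3, 6] → torsion [3, 6]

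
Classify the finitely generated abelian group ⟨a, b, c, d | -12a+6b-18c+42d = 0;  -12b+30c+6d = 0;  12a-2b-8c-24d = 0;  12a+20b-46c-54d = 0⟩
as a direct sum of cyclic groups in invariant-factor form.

rank_ℚ(R)=4; free=4−4=0
SNF(R) diag = [2, 6, 12, 36] → torsion [2, 6, 12, 36]

Answer: M ≅ ℤ/2 ⊕ ℤ/6 ⊕ ℤ/12 ⊕ ℤ/36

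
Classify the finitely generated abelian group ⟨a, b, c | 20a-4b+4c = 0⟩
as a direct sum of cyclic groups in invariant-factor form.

Answer: M ≅ ℤ^2 ⊕ ℤ/4

Derivation:
rank_ℚ(R)=1; free=3−1=2
SNF(R) diag = [4] → torsion [4]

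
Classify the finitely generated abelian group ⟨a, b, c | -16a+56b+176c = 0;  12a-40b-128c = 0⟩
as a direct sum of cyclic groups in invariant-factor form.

Answer: M ≅ ℤ^1 ⊕ ℤ/4 ⊕ ℤ/8

Derivation:
rank_ℚ(R)=2; free=3−2=1
SNF(R) diag = [4, 8] → torsion [4, 8]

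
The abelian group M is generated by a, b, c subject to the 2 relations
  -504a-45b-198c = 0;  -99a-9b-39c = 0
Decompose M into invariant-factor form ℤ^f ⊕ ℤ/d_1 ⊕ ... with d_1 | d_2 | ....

Answer: M ≅ ℤ^1 ⊕ ℤ/3 ⊕ ℤ/9

Derivation:
rank_ℚ(R)=2; free=3−2=1
SNF(R) diag = [3, 9] → torsion [3, 9]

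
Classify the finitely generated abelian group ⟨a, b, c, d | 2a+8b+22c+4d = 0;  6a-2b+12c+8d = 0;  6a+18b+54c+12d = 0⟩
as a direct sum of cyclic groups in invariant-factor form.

rank_ℚ(R)=3; free=4−3=1
SNF(R) diag = [2, 2, 6] → torsion [2, 2, 6]

Answer: M ≅ ℤ^1 ⊕ ℤ/2 ⊕ ℤ/2 ⊕ ℤ/6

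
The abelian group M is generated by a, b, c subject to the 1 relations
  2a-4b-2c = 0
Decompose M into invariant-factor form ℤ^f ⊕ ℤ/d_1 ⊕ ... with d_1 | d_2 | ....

rank_ℚ(R)=1; free=3−1=2
SNF(R) diag = [2] → torsion [2]

Answer: M ≅ ℤ^2 ⊕ ℤ/2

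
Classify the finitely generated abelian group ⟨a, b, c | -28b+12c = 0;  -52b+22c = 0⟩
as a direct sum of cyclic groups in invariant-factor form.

rank_ℚ(R)=2; free=3−2=1
SNF(R) diag = [2, 4] → torsion [2, 4]

Answer: M ≅ ℤ^1 ⊕ ℤ/2 ⊕ ℤ/4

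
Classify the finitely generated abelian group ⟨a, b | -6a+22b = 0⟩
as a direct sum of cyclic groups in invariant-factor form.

rank_ℚ(R)=1; free=2−1=1
SNF(R) diag = [2] → torsion [2]

Answer: M ≅ ℤ^1 ⊕ ℤ/2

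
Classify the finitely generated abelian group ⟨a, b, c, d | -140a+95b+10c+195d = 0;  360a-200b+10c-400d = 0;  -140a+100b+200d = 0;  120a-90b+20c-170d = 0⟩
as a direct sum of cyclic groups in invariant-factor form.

rank_ℚ(R)=4; free=4−4=0
SNF(R) diag = [5, 10, 20, 40] → torsion [5, 10, 20, 40]

Answer: M ≅ ℤ/5 ⊕ ℤ/10 ⊕ ℤ/20 ⊕ ℤ/40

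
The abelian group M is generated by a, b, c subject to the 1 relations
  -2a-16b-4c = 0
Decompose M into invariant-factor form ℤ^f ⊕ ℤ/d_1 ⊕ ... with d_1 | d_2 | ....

Answer: M ≅ ℤ^2 ⊕ ℤ/2

Derivation:
rank_ℚ(R)=1; free=3−1=2
SNF(R) diag = [2] → torsion [2]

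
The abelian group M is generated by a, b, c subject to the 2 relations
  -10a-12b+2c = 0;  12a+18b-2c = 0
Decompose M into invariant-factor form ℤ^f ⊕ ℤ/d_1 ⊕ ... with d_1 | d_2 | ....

Answer: M ≅ ℤ^1 ⊕ ℤ/2 ⊕ ℤ/2

Derivation:
rank_ℚ(R)=2; free=3−2=1
SNF(R) diag = [2, 2] → torsion [2, 2]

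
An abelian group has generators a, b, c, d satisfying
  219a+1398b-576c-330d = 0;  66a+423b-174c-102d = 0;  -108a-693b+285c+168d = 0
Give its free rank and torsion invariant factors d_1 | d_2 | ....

Answer: M ≅ ℤ^1 ⊕ ℤ/3 ⊕ ℤ/3 ⊕ ℤ/3

Derivation:
rank_ℚ(R)=3; free=4−3=1
SNF(R) diag = [3, 3, 3] → torsion [3, 3, 3]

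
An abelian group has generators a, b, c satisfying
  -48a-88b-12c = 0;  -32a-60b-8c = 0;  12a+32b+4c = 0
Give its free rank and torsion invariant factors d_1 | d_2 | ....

Answer: M ≅ ℤ/4 ⊕ ℤ/4 ⊕ ℤ/4

Derivation:
rank_ℚ(R)=3; free=3−3=0
SNF(R) diag = [4, 4, 4] → torsion [4, 4, 4]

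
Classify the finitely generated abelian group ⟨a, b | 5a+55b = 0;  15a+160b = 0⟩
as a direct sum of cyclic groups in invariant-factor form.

rank_ℚ(R)=2; free=2−2=0
SNF(R) diag = [5, 5] → torsion [5, 5]

Answer: M ≅ ℤ/5 ⊕ ℤ/5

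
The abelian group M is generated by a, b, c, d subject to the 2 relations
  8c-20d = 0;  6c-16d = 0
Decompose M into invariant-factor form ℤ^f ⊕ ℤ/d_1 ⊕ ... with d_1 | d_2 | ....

rank_ℚ(R)=2; free=4−2=2
SNF(R) diag = [2, 4] → torsion [2, 4]

Answer: M ≅ ℤ^2 ⊕ ℤ/2 ⊕ ℤ/4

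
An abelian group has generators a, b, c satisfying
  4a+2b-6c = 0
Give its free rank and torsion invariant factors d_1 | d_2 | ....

rank_ℚ(R)=1; free=3−1=2
SNF(R) diag = [2] → torsion [2]

Answer: M ≅ ℤ^2 ⊕ ℤ/2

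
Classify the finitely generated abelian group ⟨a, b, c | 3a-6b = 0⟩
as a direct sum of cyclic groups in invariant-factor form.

Answer: M ≅ ℤ^2 ⊕ ℤ/3

Derivation:
rank_ℚ(R)=1; free=3−1=2
SNF(R) diag = [3] → torsion [3]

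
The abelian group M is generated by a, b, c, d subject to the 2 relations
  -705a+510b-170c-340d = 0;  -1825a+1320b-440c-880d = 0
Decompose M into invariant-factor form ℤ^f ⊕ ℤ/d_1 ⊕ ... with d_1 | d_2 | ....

Answer: M ≅ ℤ^2 ⊕ ℤ/5 ⊕ ℤ/10

Derivation:
rank_ℚ(R)=2; free=4−2=2
SNF(R) diag = [5, 10] → torsion [5, 10]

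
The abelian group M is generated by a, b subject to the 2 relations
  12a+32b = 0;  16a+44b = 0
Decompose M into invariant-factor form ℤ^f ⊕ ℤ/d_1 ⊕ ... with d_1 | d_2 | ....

Answer: M ≅ ℤ/4 ⊕ ℤ/4

Derivation:
rank_ℚ(R)=2; free=2−2=0
SNF(R) diag = [4, 4] → torsion [4, 4]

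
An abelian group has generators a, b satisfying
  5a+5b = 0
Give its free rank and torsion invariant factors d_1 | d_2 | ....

Answer: M ≅ ℤ^1 ⊕ ℤ/5

Derivation:
rank_ℚ(R)=1; free=2−1=1
SNF(R) diag = [5] → torsion [5]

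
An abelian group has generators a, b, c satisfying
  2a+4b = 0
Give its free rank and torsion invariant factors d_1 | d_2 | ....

Answer: M ≅ ℤ^2 ⊕ ℤ/2

Derivation:
rank_ℚ(R)=1; free=3−1=2
SNF(R) diag = [2] → torsion [2]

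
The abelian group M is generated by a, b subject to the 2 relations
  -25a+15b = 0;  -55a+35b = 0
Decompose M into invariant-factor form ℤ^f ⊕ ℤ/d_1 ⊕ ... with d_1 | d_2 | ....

rank_ℚ(R)=2; free=2−2=0
SNF(R) diag = [5, 10] → torsion [5, 10]

Answer: M ≅ ℤ/5 ⊕ ℤ/10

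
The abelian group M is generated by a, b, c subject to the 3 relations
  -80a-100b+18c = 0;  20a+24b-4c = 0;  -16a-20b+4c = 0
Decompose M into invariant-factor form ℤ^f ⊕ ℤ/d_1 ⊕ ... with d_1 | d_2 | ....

rank_ℚ(R)=3; free=3−3=0
SNF(R) diag = [2, 4, 4] → torsion [2, 4, 4]

Answer: M ≅ ℤ/2 ⊕ ℤ/4 ⊕ ℤ/4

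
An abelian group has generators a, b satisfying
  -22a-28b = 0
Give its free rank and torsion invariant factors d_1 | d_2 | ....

Answer: M ≅ ℤ^1 ⊕ ℤ/2

Derivation:
rank_ℚ(R)=1; free=2−1=1
SNF(R) diag = [2] → torsion [2]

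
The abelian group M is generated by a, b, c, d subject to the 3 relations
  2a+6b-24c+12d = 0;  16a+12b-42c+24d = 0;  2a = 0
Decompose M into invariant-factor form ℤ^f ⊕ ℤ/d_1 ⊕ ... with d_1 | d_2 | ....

Answer: M ≅ ℤ^1 ⊕ ℤ/2 ⊕ ℤ/6 ⊕ ℤ/6

Derivation:
rank_ℚ(R)=3; free=4−3=1
SNF(R) diag = [2, 6, 6] → torsion [2, 6, 6]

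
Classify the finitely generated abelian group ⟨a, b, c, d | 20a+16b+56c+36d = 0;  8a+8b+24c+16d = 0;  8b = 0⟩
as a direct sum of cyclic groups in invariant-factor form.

rank_ℚ(R)=3; free=4−3=1
SNF(R) diag = [4, 8, 8] → torsion [4, 8, 8]

Answer: M ≅ ℤ^1 ⊕ ℤ/4 ⊕ ℤ/8 ⊕ ℤ/8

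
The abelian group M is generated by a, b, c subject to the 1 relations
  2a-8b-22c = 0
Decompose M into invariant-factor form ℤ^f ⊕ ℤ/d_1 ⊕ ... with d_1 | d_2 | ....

Answer: M ≅ ℤ^2 ⊕ ℤ/2

Derivation:
rank_ℚ(R)=1; free=3−1=2
SNF(R) diag = [2] → torsion [2]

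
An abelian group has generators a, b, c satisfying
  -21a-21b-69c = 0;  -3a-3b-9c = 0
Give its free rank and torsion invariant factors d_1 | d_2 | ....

rank_ℚ(R)=2; free=3−2=1
SNF(R) diag = [3, 6] → torsion [3, 6]

Answer: M ≅ ℤ^1 ⊕ ℤ/3 ⊕ ℤ/6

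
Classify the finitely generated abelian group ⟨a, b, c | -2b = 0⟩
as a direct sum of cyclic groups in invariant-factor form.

rank_ℚ(R)=1; free=3−1=2
SNF(R) diag = [2] → torsion [2]

Answer: M ≅ ℤ^2 ⊕ ℤ/2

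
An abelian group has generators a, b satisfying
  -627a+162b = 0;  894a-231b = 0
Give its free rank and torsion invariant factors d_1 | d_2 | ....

Answer: M ≅ ℤ/3 ⊕ ℤ/3

Derivation:
rank_ℚ(R)=2; free=2−2=0
SNF(R) diag = [3, 3] → torsion [3, 3]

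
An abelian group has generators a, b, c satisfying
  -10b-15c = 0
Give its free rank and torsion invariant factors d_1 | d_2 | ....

Answer: M ≅ ℤ^2 ⊕ ℤ/5

Derivation:
rank_ℚ(R)=1; free=3−1=2
SNF(R) diag = [5] → torsion [5]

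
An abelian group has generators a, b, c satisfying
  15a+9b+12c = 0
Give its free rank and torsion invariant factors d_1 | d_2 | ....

rank_ℚ(R)=1; free=3−1=2
SNF(R) diag = [3] → torsion [3]

Answer: M ≅ ℤ^2 ⊕ ℤ/3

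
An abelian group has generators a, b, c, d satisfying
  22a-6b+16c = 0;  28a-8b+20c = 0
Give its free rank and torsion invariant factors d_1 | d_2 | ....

Answer: M ≅ ℤ^2 ⊕ ℤ/2 ⊕ ℤ/4

Derivation:
rank_ℚ(R)=2; free=4−2=2
SNF(R) diag = [2, 4] → torsion [2, 4]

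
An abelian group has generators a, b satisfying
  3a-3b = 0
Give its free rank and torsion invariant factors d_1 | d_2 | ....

Answer: M ≅ ℤ^1 ⊕ ℤ/3

Derivation:
rank_ℚ(R)=1; free=2−1=1
SNF(R) diag = [3] → torsion [3]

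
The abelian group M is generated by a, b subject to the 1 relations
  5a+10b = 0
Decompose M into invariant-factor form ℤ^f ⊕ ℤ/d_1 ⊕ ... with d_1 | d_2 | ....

rank_ℚ(R)=1; free=2−1=1
SNF(R) diag = [5] → torsion [5]

Answer: M ≅ ℤ^1 ⊕ ℤ/5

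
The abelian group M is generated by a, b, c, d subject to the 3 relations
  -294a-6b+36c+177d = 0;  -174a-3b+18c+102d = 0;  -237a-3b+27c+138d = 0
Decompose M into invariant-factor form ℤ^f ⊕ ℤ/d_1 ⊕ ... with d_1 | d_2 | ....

Answer: M ≅ ℤ^1 ⊕ ℤ/3 ⊕ ℤ/9 ⊕ ℤ/27

Derivation:
rank_ℚ(R)=3; free=4−3=1
SNF(R) diag = [3, 9, 27] → torsion [3, 9, 27]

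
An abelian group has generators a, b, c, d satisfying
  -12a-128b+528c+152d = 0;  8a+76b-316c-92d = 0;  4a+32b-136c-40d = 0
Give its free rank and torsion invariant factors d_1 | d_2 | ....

rank_ℚ(R)=3; free=4−3=1
SNF(R) diag = [4, 4, 8] → torsion [4, 4, 8]

Answer: M ≅ ℤ^1 ⊕ ℤ/4 ⊕ ℤ/4 ⊕ ℤ/8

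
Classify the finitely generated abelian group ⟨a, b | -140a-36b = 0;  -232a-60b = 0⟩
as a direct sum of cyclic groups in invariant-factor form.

rank_ℚ(R)=2; free=2−2=0
SNF(R) diag = [4, 12] → torsion [4, 12]

Answer: M ≅ ℤ/4 ⊕ ℤ/12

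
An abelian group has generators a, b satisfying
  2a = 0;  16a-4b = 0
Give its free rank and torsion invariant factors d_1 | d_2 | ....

Answer: M ≅ ℤ/2 ⊕ ℤ/4

Derivation:
rank_ℚ(R)=2; free=2−2=0
SNF(R) diag = [2, 4] → torsion [2, 4]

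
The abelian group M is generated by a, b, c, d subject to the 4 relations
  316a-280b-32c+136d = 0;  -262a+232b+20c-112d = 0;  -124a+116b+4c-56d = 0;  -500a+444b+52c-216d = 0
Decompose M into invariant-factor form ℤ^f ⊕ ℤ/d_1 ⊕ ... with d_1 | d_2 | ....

Answer: M ≅ ℤ/2 ⊕ ℤ/4 ⊕ ℤ/8 ⊕ ℤ/24

Derivation:
rank_ℚ(R)=4; free=4−4=0
SNF(R) diag = [2, 4, 8, 24] → torsion [2, 4, 8, 24]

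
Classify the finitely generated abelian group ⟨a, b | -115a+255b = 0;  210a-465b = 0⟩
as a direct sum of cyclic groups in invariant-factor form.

rank_ℚ(R)=2; free=2−2=0
SNF(R) diag = [5, 15] → torsion [5, 15]

Answer: M ≅ ℤ/5 ⊕ ℤ/15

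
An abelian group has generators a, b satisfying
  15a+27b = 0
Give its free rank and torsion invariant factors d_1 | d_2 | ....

Answer: M ≅ ℤ^1 ⊕ ℤ/3

Derivation:
rank_ℚ(R)=1; free=2−1=1
SNF(R) diag = [3] → torsion [3]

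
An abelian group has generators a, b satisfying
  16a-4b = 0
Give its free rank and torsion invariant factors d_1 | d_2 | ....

Answer: M ≅ ℤ^1 ⊕ ℤ/4

Derivation:
rank_ℚ(R)=1; free=2−1=1
SNF(R) diag = [4] → torsion [4]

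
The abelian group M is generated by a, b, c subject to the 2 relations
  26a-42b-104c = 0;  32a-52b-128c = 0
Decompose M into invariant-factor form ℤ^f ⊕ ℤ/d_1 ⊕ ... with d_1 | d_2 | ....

rank_ℚ(R)=2; free=3−2=1
SNF(R) diag = [2, 4] → torsion [2, 4]

Answer: M ≅ ℤ^1 ⊕ ℤ/2 ⊕ ℤ/4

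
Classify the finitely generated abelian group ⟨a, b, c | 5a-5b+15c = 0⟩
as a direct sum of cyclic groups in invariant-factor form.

rank_ℚ(R)=1; free=3−1=2
SNF(R) diag = [5] → torsion [5]

Answer: M ≅ ℤ^2 ⊕ ℤ/5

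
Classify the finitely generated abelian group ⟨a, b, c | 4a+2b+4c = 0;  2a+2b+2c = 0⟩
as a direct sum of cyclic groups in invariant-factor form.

Answer: M ≅ ℤ^1 ⊕ ℤ/2 ⊕ ℤ/2

Derivation:
rank_ℚ(R)=2; free=3−2=1
SNF(R) diag = [2, 2] → torsion [2, 2]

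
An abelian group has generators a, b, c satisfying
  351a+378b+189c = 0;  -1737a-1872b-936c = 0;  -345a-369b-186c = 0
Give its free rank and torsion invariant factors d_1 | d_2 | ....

rank_ℚ(R)=3; free=3−3=0
SNF(R) diag = [3, 9, 27] → torsion [3, 9, 27]

Answer: M ≅ ℤ/3 ⊕ ℤ/9 ⊕ ℤ/27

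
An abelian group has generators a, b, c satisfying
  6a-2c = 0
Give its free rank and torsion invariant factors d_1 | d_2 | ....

Answer: M ≅ ℤ^2 ⊕ ℤ/2

Derivation:
rank_ℚ(R)=1; free=3−1=2
SNF(R) diag = [2] → torsion [2]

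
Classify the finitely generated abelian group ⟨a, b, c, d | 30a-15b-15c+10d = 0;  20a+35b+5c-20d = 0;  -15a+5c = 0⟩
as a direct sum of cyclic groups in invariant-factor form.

rank_ℚ(R)=3; free=4−3=1
SNF(R) diag = [5, 5, 10] → torsion [5, 5, 10]

Answer: M ≅ ℤ^1 ⊕ ℤ/5 ⊕ ℤ/5 ⊕ ℤ/10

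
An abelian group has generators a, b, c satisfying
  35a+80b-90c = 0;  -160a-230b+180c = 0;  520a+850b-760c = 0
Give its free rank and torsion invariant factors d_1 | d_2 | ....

rank_ℚ(R)=3; free=3−3=0
SNF(R) diag = [5, 10, 20] → torsion [5, 10, 20]

Answer: M ≅ ℤ/5 ⊕ ℤ/10 ⊕ ℤ/20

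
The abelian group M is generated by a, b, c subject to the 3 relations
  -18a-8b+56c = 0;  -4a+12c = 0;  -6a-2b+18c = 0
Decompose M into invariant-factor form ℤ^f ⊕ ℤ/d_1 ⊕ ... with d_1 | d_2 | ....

rank_ℚ(R)=3; free=3−3=0
SNF(R) diag = [2, 2, 4] → torsion [2, 2, 4]

Answer: M ≅ ℤ/2 ⊕ ℤ/2 ⊕ ℤ/4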